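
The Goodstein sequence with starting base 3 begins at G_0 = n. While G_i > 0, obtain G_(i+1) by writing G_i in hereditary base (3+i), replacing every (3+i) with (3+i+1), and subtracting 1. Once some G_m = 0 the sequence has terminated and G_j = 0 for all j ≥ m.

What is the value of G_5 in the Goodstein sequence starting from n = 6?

i=0: 6 = 2·3 (b=3); 3→4: 2·4 = 8; 8−1 = 7
i=1: 7 = 4 + 3 (b=4); 4→5: 5 + 3 = 8; 8−1 = 7
i=2: 7 = 5 + 2 (b=5); 5→6: 6 + 2 = 8; 8−1 = 7
i=3: 7 = 6 + 1 (b=6); 6→7: 7 + 1 = 8; 8−1 = 7
i=4: 7 = 7 (b=7); 7→8: 8 = 8; 8−1 = 7
i=5: 7 = 7 (b=8); 8→9: 7 = 7; 7−1 = 6

7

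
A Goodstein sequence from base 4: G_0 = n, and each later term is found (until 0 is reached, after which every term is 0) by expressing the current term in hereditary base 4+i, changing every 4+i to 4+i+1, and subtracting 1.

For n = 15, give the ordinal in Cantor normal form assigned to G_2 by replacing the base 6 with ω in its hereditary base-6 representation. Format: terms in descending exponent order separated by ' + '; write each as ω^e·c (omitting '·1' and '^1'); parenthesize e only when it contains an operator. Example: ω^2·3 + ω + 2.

ω·3 + 1

(0) 15|_4 = 3·4 + 3 ↦ 3·5 + 3|_5 = 18 ⇒ 17
(1) 17|_5 = 3·5 + 2 ↦ 3·6 + 2|_6 = 20 ⇒ 19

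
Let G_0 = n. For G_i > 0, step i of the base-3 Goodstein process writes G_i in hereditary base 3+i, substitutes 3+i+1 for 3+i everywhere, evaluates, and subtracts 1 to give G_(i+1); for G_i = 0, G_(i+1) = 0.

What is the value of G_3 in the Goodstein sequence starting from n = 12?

37

base 3: 12 = 3^2 + 3; at 4: 4^2 + 4 = 20; next = 19
base 4: 19 = 4^2 + 3; at 5: 5^2 + 3 = 28; next = 27
base 5: 27 = 5^2 + 2; at 6: 6^2 + 2 = 38; next = 37
base 6: 37 = 6^2 + 1; at 7: 7^2 + 1 = 50; next = 49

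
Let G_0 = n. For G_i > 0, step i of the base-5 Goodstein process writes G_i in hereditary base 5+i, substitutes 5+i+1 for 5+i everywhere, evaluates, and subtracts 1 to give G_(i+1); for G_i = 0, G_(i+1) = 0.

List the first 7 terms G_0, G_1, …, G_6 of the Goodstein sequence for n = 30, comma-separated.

30, 41, 53, 67, 83, 101, 121

30 —HB5→ 5^2 + 5 —bump→ 6^2 + 6 = 42 —(−1)→ 41
41 —HB6→ 6^2 + 5 —bump→ 7^2 + 5 = 54 —(−1)→ 53
53 —HB7→ 7^2 + 4 —bump→ 8^2 + 4 = 68 —(−1)→ 67
67 —HB8→ 8^2 + 3 —bump→ 9^2 + 3 = 84 —(−1)→ 83
83 —HB9→ 9^2 + 2 —bump→ 10^2 + 2 = 102 —(−1)→ 101
101 —HB10→ 10^2 + 1 —bump→ 11^2 + 1 = 122 —(−1)→ 121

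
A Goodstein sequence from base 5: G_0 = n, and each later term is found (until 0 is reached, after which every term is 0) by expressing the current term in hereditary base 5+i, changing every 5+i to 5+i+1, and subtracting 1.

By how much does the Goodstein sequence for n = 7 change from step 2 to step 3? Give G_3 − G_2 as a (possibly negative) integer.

0

[0] 7 ≡ 5 + 2 (base 5). Lift 6: 8. −1: 7.
[1] 7 ≡ 6 + 1 (base 6). Lift 7: 8. −1: 7.
[2] 7 ≡ 7 (base 7). Lift 8: 8. −1: 7.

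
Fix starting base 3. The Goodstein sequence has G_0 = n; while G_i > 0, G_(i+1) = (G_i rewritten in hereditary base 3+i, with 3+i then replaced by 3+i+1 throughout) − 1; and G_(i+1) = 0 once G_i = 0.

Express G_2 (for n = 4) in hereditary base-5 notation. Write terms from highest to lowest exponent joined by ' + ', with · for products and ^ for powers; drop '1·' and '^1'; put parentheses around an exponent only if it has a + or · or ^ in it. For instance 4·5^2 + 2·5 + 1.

4

4 —HB3→ 3 + 1 —bump→ 4 + 1 = 5 —(−1)→ 4
4 —HB4→ 4 —bump→ 5 = 5 —(−1)→ 4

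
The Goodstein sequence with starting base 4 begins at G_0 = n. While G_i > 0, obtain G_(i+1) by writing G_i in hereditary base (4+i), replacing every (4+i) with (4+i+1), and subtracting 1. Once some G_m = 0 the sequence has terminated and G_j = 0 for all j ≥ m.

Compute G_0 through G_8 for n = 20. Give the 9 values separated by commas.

20, 29, 39, 51, 65, 81, 99, 107, 115

G_0=20  [base 4] 4^2 + 4  →[4↦5]→  5^2 + 5 = 30  −1 ⇒ G_1=29
G_1=29  [base 5] 5^2 + 4  →[5↦6]→  6^2 + 4 = 40  −1 ⇒ G_2=39
G_2=39  [base 6] 6^2 + 3  →[6↦7]→  7^2 + 3 = 52  −1 ⇒ G_3=51
G_3=51  [base 7] 7^2 + 2  →[7↦8]→  8^2 + 2 = 66  −1 ⇒ G_4=65
G_4=65  [base 8] 8^2 + 1  →[8↦9]→  9^2 + 1 = 82  −1 ⇒ G_5=81
G_5=81  [base 9] 9^2  →[9↦10]→  10^2 = 100  −1 ⇒ G_6=99
G_6=99  [base 10] 9·10 + 9  →[10↦11]→  9·11 + 9 = 108  −1 ⇒ G_7=107
G_7=107  [base 11] 9·11 + 8  →[11↦12]→  9·12 + 8 = 116  −1 ⇒ G_8=115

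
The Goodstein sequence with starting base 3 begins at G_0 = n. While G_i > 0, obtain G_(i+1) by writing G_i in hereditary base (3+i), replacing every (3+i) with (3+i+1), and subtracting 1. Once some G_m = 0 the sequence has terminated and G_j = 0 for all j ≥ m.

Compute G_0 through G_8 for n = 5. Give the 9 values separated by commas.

5, 5, 5, 5, 4, 3, 2, 1, 0

step 0: 5 = 3 + 2; sub 4 for 3: 4 + 2; = 6; G_1 = 6−1 = 5
step 1: 5 = 4 + 1; sub 5 for 4: 5 + 1; = 6; G_2 = 6−1 = 5
step 2: 5 = 5; sub 6 for 5: 6; = 6; G_3 = 6−1 = 5
step 3: 5 = 5; sub 7 for 6: 5; = 5; G_4 = 5−1 = 4
step 4: 4 = 4; sub 8 for 7: 4; = 4; G_5 = 4−1 = 3
step 5: 3 = 3; sub 9 for 8: 3; = 3; G_6 = 3−1 = 2
step 6: 2 = 2; sub 10 for 9: 2; = 2; G_7 = 2−1 = 1
step 7: 1 = 1; sub 11 for 10: 1; = 1; G_8 = 1−1 = 0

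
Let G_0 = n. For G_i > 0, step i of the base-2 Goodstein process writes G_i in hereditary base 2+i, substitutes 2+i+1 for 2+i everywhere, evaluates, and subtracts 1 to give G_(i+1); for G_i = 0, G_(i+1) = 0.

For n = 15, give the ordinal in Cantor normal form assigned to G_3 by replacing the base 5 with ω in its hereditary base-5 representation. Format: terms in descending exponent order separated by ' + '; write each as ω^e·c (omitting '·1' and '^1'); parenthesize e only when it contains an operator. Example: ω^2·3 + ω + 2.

ω^(ω + 1) + ω^ω + 2

step 0: 15 = 2^(2 + 1) + 2^2 + 2 + 1; sub 3 for 2: 3^(3 + 1) + 3^3 + 3 + 1; = 112; G_1 = 112−1 = 111
step 1: 111 = 3^(3 + 1) + 3^3 + 3; sub 4 for 3: 4^(4 + 1) + 4^4 + 4; = 1284; G_2 = 1284−1 = 1283
step 2: 1283 = 4^(4 + 1) + 4^4 + 3; sub 5 for 4: 5^(5 + 1) + 5^5 + 3; = 18753; G_3 = 18753−1 = 18752
step 3: 18752 = 5^(5 + 1) + 5^5 + 2; sub 6 for 5: 6^(6 + 1) + 6^6 + 2; = 326594; G_4 = 326594−1 = 326593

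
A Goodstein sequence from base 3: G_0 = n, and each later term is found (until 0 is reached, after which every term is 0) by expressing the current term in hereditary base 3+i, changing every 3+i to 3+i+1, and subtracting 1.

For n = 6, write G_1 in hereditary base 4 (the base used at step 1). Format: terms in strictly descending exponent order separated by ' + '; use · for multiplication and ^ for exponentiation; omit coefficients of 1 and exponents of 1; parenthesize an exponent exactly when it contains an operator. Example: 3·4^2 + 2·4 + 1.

4 + 3

step 0: 6 = 2·3; sub 4 for 3: 2·4; = 8; G_1 = 8−1 = 7
step 1: 7 = 4 + 3; sub 5 for 4: 5 + 3; = 8; G_2 = 8−1 = 7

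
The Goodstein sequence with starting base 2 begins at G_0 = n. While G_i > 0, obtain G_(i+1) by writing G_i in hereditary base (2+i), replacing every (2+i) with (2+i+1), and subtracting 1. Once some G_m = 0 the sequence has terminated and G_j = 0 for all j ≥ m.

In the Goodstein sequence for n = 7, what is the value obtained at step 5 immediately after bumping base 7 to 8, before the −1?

16777216

base 2: 7 = 2^2 + 2 + 1; at 3: 3^3 + 3 + 1 = 31; next = 30
base 3: 30 = 3^3 + 3; at 4: 4^4 + 4 = 260; next = 259
base 4: 259 = 4^4 + 3; at 5: 5^5 + 3 = 3128; next = 3127
base 5: 3127 = 5^5 + 2; at 6: 6^6 + 2 = 46658; next = 46657
base 6: 46657 = 6^6 + 1; at 7: 7^7 + 1 = 823544; next = 823543
base 7: 823543 = 7^7; at 8: 8^8 = 16777216; next = 16777215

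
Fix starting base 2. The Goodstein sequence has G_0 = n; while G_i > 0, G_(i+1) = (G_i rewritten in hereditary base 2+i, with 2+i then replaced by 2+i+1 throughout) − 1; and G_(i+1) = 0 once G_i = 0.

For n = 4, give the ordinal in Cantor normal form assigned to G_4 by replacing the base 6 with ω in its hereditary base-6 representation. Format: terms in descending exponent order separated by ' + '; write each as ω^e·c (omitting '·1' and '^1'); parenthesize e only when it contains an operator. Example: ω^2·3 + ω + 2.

step 0: 4 = 2^2; sub 3 for 2: 3^3; = 27; G_1 = 27−1 = 26
step 1: 26 = 2·3^2 + 2·3 + 2; sub 4 for 3: 2·4^2 + 2·4 + 2; = 42; G_2 = 42−1 = 41
step 2: 41 = 2·4^2 + 2·4 + 1; sub 5 for 4: 2·5^2 + 2·5 + 1; = 61; G_3 = 61−1 = 60
step 3: 60 = 2·5^2 + 2·5; sub 6 for 5: 2·6^2 + 2·6; = 84; G_4 = 84−1 = 83
step 4: 83 = 2·6^2 + 6 + 5; sub 7 for 6: 2·7^2 + 7 + 5; = 110; G_5 = 110−1 = 109

ω^2·2 + ω + 5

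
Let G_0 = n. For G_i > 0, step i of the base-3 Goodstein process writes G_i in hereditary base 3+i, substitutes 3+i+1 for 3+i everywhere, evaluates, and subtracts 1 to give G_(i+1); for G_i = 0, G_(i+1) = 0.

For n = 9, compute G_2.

17

step 0: 9 = 3^2; sub 4 for 3: 4^2; = 16; G_1 = 16−1 = 15
step 1: 15 = 3·4 + 3; sub 5 for 4: 3·5 + 3; = 18; G_2 = 18−1 = 17
step 2: 17 = 3·5 + 2; sub 6 for 5: 3·6 + 2; = 20; G_3 = 20−1 = 19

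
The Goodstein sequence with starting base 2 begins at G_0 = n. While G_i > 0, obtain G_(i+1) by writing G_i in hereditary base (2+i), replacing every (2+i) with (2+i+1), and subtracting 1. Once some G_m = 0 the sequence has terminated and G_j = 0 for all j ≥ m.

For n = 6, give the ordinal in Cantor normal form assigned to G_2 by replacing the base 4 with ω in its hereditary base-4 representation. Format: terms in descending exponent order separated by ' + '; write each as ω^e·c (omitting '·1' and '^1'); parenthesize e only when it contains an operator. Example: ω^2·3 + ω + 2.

ω^ω + 1

i=0: 6 = 2^2 + 2 (b=2); 2→3: 3^3 + 3 = 30; 30−1 = 29
i=1: 29 = 3^3 + 2 (b=3); 3→4: 4^4 + 2 = 258; 258−1 = 257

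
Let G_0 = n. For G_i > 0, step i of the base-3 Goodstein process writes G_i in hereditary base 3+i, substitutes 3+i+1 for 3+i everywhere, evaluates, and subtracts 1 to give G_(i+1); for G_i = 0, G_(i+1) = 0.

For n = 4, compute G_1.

G_0=4  [base 3] 3 + 1  →[3↦4]→  4 + 1 = 5  −1 ⇒ G_1=4
G_1=4  [base 4] 4  →[4↦5]→  5 = 5  −1 ⇒ G_2=4

4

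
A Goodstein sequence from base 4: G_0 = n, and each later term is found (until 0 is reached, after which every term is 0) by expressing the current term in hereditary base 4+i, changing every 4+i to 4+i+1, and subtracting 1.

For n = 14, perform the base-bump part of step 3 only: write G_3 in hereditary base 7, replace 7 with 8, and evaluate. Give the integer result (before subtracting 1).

22

G_0 = 14. HB_4(14) = 3·4 + 2. Bump = 17. G_1 = 16.
G_1 = 16. HB_5(16) = 3·5 + 1. Bump = 19. G_2 = 18.
G_2 = 18. HB_6(18) = 3·6. Bump = 21. G_3 = 20.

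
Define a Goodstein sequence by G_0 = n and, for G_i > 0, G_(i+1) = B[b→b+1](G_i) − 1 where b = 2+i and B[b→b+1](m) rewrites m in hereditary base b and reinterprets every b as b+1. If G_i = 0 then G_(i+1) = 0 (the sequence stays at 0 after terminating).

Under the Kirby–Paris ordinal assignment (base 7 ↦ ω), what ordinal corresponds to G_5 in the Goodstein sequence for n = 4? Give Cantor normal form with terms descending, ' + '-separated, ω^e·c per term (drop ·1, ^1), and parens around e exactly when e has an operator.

ω^2·2 + ω + 4

[0] 4 ≡ 2^2 (base 2). Lift 3: 27. −1: 26.
[1] 26 ≡ 2·3^2 + 2·3 + 2 (base 3). Lift 4: 42. −1: 41.
[2] 41 ≡ 2·4^2 + 2·4 + 1 (base 4). Lift 5: 61. −1: 60.
[3] 60 ≡ 2·5^2 + 2·5 (base 5). Lift 6: 84. −1: 83.
[4] 83 ≡ 2·6^2 + 6 + 5 (base 6). Lift 7: 110. −1: 109.
[5] 109 ≡ 2·7^2 + 7 + 4 (base 7). Lift 8: 140. −1: 139.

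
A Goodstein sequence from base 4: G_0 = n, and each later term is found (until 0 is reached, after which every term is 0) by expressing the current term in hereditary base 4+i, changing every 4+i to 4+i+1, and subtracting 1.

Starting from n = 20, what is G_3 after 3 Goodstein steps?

51

i=0: 20 = 4^2 + 4 (b=4); 4→5: 5^2 + 5 = 30; 30−1 = 29
i=1: 29 = 5^2 + 4 (b=5); 5→6: 6^2 + 4 = 40; 40−1 = 39
i=2: 39 = 6^2 + 3 (b=6); 6→7: 7^2 + 3 = 52; 52−1 = 51
i=3: 51 = 7^2 + 2 (b=7); 7→8: 8^2 + 2 = 66; 66−1 = 65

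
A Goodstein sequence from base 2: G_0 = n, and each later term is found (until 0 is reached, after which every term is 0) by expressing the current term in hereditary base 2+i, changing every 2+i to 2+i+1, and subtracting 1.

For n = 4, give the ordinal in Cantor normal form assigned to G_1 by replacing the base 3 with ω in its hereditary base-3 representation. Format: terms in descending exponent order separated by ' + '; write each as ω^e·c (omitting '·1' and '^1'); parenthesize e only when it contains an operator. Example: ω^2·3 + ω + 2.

i=0: 4 = 2^2 (b=2); 2→3: 3^3 = 27; 27−1 = 26
i=1: 26 = 2·3^2 + 2·3 + 2 (b=3); 3→4: 2·4^2 + 2·4 + 2 = 42; 42−1 = 41

ω^2·2 + ω·2 + 2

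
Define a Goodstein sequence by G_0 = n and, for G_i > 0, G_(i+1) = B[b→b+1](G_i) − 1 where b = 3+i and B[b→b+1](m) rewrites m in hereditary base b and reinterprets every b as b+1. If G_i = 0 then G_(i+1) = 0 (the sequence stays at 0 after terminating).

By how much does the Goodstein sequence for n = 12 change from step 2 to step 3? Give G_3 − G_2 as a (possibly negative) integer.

G_0 = 12. HB_3(12) = 3^2 + 3. Bump = 20. G_1 = 19.
G_1 = 19. HB_4(19) = 4^2 + 3. Bump = 28. G_2 = 27.
G_2 = 27. HB_5(27) = 5^2 + 2. Bump = 38. G_3 = 37.

10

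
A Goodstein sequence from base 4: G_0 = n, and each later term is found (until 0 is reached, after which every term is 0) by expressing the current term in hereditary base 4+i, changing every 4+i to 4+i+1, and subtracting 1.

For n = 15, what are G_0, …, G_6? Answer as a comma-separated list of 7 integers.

base 4: 15 = 3·4 + 3; at 5: 3·5 + 3 = 18; next = 17
base 5: 17 = 3·5 + 2; at 6: 3·6 + 2 = 20; next = 19
base 6: 19 = 3·6 + 1; at 7: 3·7 + 1 = 22; next = 21
base 7: 21 = 3·7; at 8: 3·8 = 24; next = 23
base 8: 23 = 2·8 + 7; at 9: 2·9 + 7 = 25; next = 24
base 9: 24 = 2·9 + 6; at 10: 2·10 + 6 = 26; next = 25

15, 17, 19, 21, 23, 24, 25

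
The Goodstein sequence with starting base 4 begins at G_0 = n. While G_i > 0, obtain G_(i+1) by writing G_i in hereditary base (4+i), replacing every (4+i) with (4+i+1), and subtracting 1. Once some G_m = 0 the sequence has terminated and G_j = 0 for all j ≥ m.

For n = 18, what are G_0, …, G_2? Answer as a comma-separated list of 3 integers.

base 4: 18 = 4^2 + 2; at 5: 5^2 + 2 = 27; next = 26
base 5: 26 = 5^2 + 1; at 6: 6^2 + 1 = 37; next = 36

18, 26, 36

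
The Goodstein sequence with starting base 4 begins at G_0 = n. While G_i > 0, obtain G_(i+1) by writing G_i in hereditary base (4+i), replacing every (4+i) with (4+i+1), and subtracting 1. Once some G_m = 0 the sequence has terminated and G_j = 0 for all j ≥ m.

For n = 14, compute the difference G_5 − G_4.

G_0 = 14. HB_4(14) = 3·4 + 2. Bump = 17. G_1 = 16.
G_1 = 16. HB_5(16) = 3·5 + 1. Bump = 19. G_2 = 18.
G_2 = 18. HB_6(18) = 3·6. Bump = 21. G_3 = 20.
G_3 = 20. HB_7(20) = 2·7 + 6. Bump = 22. G_4 = 21.
G_4 = 21. HB_8(21) = 2·8 + 5. Bump = 23. G_5 = 22.

1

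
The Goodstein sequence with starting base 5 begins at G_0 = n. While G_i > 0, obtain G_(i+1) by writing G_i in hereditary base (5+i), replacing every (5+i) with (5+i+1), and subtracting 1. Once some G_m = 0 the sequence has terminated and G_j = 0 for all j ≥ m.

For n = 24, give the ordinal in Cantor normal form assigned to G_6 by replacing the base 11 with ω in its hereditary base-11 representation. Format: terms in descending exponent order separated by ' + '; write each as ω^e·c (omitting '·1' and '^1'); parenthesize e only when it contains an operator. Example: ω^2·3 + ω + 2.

ω·3 + 8

base 5: 24 = 4·5 + 4; at 6: 4·6 + 4 = 28; next = 27
base 6: 27 = 4·6 + 3; at 7: 4·7 + 3 = 31; next = 30
base 7: 30 = 4·7 + 2; at 8: 4·8 + 2 = 34; next = 33
base 8: 33 = 4·8 + 1; at 9: 4·9 + 1 = 37; next = 36
base 9: 36 = 4·9; at 10: 4·10 = 40; next = 39
base 10: 39 = 3·10 + 9; at 11: 3·11 + 9 = 42; next = 41
base 11: 41 = 3·11 + 8; at 12: 3·12 + 8 = 44; next = 43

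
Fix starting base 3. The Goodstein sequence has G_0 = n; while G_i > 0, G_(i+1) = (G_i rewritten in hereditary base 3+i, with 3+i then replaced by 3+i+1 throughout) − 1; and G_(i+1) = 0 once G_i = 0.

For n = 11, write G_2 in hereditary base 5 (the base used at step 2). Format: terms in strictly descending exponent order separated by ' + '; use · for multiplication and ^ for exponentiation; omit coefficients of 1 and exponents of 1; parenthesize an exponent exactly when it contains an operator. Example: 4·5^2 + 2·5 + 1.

5^2

11 —HB3→ 3^2 + 2 —bump→ 4^2 + 2 = 18 —(−1)→ 17
17 —HB4→ 4^2 + 1 —bump→ 5^2 + 1 = 26 —(−1)→ 25
25 —HB5→ 5^2 —bump→ 6^2 = 36 —(−1)→ 35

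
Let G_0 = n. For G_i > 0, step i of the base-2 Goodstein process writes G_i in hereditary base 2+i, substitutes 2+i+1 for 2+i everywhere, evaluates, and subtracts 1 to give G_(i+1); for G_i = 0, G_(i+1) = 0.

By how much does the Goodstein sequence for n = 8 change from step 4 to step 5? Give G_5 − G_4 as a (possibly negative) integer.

1553800

G_0=8  [base 2] 2^(2 + 1)  →[2↦3]→  3^(3 + 1) = 81  −1 ⇒ G_1=80
G_1=80  [base 3] 2·3^3 + 2·3^2 + 2·3 + 2  →[3↦4]→  2·4^4 + 2·4^2 + 2·4 + 2 = 554  −1 ⇒ G_2=553
G_2=553  [base 4] 2·4^4 + 2·4^2 + 2·4 + 1  →[4↦5]→  2·5^5 + 2·5^2 + 2·5 + 1 = 6311  −1 ⇒ G_3=6310
G_3=6310  [base 5] 2·5^5 + 2·5^2 + 2·5  →[5↦6]→  2·6^6 + 2·6^2 + 2·6 = 93396  −1 ⇒ G_4=93395
G_4=93395  [base 6] 2·6^6 + 2·6^2 + 6 + 5  →[6↦7]→  2·7^7 + 2·7^2 + 7 + 5 = 1647196  −1 ⇒ G_5=1647195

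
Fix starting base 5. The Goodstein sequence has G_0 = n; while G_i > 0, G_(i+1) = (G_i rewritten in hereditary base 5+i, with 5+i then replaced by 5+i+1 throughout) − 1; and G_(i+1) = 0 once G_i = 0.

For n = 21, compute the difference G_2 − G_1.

3

step 0: 21 = 4·5 + 1; sub 6 for 5: 4·6 + 1; = 25; G_1 = 25−1 = 24
step 1: 24 = 4·6; sub 7 for 6: 4·7; = 28; G_2 = 28−1 = 27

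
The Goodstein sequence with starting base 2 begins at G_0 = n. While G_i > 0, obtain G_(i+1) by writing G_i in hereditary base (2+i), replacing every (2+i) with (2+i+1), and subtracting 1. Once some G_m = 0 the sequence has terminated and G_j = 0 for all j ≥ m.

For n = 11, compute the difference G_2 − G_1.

943

i=0: 11 = 2^(2 + 1) + 2 + 1 (b=2); 2→3: 3^(3 + 1) + 3 + 1 = 85; 85−1 = 84
i=1: 84 = 3^(3 + 1) + 3 (b=3); 3→4: 4^(4 + 1) + 4 = 1028; 1028−1 = 1027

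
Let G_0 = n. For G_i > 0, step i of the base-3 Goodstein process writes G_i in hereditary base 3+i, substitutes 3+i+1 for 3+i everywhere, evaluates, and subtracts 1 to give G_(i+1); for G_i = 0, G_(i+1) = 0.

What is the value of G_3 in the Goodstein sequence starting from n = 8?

11

base 3: 8 = 2·3 + 2; at 4: 2·4 + 2 = 10; next = 9
base 4: 9 = 2·4 + 1; at 5: 2·5 + 1 = 11; next = 10
base 5: 10 = 2·5; at 6: 2·6 = 12; next = 11
base 6: 11 = 6 + 5; at 7: 7 + 5 = 12; next = 11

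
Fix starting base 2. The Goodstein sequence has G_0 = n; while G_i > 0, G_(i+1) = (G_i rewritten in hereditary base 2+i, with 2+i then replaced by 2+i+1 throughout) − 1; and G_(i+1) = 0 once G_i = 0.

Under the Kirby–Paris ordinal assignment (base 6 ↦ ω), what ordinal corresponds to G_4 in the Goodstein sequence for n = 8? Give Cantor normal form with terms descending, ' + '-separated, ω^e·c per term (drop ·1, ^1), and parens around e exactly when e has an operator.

G_0 = 8. HB_2(8) = 2^(2 + 1). Bump = 81. G_1 = 80.
G_1 = 80. HB_3(80) = 2·3^3 + 2·3^2 + 2·3 + 2. Bump = 554. G_2 = 553.
G_2 = 553. HB_4(553) = 2·4^4 + 2·4^2 + 2·4 + 1. Bump = 6311. G_3 = 6310.
G_3 = 6310. HB_5(6310) = 2·5^5 + 2·5^2 + 2·5. Bump = 93396. G_4 = 93395.

ω^ω·2 + ω^2·2 + ω + 5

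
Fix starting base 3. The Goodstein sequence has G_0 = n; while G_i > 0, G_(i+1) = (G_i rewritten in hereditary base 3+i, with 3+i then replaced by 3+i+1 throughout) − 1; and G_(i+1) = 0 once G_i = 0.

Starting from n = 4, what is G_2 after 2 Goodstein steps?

[0] 4 ≡ 3 + 1 (base 3). Lift 4: 5. −1: 4.
[1] 4 ≡ 4 (base 4). Lift 5: 5. −1: 4.
[2] 4 ≡ 4 (base 5). Lift 6: 4. −1: 3.

4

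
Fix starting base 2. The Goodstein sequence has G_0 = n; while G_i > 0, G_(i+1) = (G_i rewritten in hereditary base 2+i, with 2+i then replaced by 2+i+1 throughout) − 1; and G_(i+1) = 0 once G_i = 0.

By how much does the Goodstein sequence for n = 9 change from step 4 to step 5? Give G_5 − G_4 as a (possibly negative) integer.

step 0: 9 = 2^(2 + 1) + 1; sub 3 for 2: 3^(3 + 1) + 1; = 82; G_1 = 82−1 = 81
step 1: 81 = 3^(3 + 1); sub 4 for 3: 4^(4 + 1); = 1024; G_2 = 1024−1 = 1023
step 2: 1023 = 3·4^4 + 3·4^3 + 3·4^2 + 3·4 + 3; sub 5 for 4: 3·5^5 + 3·5^3 + 3·5^2 + 3·5 + 3; = 9843; G_3 = 9843−1 = 9842
step 3: 9842 = 3·5^5 + 3·5^3 + 3·5^2 + 3·5 + 2; sub 6 for 5: 3·6^6 + 3·6^3 + 3·6^2 + 3·6 + 2; = 140744; G_4 = 140744−1 = 140743
step 4: 140743 = 3·6^6 + 3·6^3 + 3·6^2 + 3·6 + 1; sub 7 for 6: 3·7^7 + 3·7^3 + 3·7^2 + 3·7 + 1; = 2471827; G_5 = 2471827−1 = 2471826

2331083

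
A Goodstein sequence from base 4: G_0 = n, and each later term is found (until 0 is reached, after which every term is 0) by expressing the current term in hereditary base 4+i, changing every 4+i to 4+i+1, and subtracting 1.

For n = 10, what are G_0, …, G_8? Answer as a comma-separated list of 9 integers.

10, 11, 12, 13, 13, 13, 13, 13, 13

G_0=10  [base 4] 2·4 + 2  →[4↦5]→  2·5 + 2 = 12  −1 ⇒ G_1=11
G_1=11  [base 5] 2·5 + 1  →[5↦6]→  2·6 + 1 = 13  −1 ⇒ G_2=12
G_2=12  [base 6] 2·6  →[6↦7]→  2·7 = 14  −1 ⇒ G_3=13
G_3=13  [base 7] 7 + 6  →[7↦8]→  8 + 6 = 14  −1 ⇒ G_4=13
G_4=13  [base 8] 8 + 5  →[8↦9]→  9 + 5 = 14  −1 ⇒ G_5=13
G_5=13  [base 9] 9 + 4  →[9↦10]→  10 + 4 = 14  −1 ⇒ G_6=13
G_6=13  [base 10] 10 + 3  →[10↦11]→  11 + 3 = 14  −1 ⇒ G_7=13
G_7=13  [base 11] 11 + 2  →[11↦12]→  12 + 2 = 14  −1 ⇒ G_8=13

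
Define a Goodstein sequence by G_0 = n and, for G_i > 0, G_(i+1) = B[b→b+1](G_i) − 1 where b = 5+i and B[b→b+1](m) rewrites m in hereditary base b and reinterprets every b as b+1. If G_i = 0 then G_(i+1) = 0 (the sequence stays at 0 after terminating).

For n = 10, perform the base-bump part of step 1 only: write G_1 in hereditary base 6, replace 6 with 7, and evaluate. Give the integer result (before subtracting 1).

base 5: 10 = 2·5; at 6: 2·6 = 12; next = 11
base 6: 11 = 6 + 5; at 7: 7 + 5 = 12; next = 11

12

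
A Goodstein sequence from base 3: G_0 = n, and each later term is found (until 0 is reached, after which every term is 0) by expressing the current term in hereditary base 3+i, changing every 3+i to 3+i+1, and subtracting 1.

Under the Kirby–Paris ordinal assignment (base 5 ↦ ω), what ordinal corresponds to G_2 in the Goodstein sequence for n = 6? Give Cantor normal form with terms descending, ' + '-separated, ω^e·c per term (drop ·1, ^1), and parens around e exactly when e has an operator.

G_0=6  [base 3] 2·3  →[3↦4]→  2·4 = 8  −1 ⇒ G_1=7
G_1=7  [base 4] 4 + 3  →[4↦5]→  5 + 3 = 8  −1 ⇒ G_2=7

ω + 2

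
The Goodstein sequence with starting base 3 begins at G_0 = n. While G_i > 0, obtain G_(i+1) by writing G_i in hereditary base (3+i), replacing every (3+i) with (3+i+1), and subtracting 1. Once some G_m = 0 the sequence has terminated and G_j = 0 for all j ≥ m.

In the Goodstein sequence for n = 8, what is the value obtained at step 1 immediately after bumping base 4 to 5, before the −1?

11

G_0=8  [base 3] 2·3 + 2  →[3↦4]→  2·4 + 2 = 10  −1 ⇒ G_1=9
G_1=9  [base 4] 2·4 + 1  →[4↦5]→  2·5 + 1 = 11  −1 ⇒ G_2=10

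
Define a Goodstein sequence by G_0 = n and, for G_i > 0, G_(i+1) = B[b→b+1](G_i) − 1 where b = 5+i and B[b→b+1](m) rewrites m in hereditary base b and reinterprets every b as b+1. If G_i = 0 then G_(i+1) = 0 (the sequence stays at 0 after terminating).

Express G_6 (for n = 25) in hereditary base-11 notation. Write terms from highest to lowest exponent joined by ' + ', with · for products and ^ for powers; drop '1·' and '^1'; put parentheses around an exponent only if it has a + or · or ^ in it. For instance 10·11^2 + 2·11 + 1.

5·11

G_0=25  [base 5] 5^2  →[5↦6]→  6^2 = 36  −1 ⇒ G_1=35
G_1=35  [base 6] 5·6 + 5  →[6↦7]→  5·7 + 5 = 40  −1 ⇒ G_2=39
G_2=39  [base 7] 5·7 + 4  →[7↦8]→  5·8 + 4 = 44  −1 ⇒ G_3=43
G_3=43  [base 8] 5·8 + 3  →[8↦9]→  5·9 + 3 = 48  −1 ⇒ G_4=47
G_4=47  [base 9] 5·9 + 2  →[9↦10]→  5·10 + 2 = 52  −1 ⇒ G_5=51
G_5=51  [base 10] 5·10 + 1  →[10↦11]→  5·11 + 1 = 56  −1 ⇒ G_6=55
G_6=55  [base 11] 5·11  →[11↦12]→  5·12 = 60  −1 ⇒ G_7=59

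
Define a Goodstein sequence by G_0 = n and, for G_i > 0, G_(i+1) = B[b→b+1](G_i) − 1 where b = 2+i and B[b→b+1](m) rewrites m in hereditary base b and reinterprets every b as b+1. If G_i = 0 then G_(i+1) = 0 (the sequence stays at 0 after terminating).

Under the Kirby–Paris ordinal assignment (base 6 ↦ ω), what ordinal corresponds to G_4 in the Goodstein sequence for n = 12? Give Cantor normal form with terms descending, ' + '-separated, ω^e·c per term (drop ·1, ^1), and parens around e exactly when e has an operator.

ω^(ω + 1) + ω^2·2 + ω + 5

12 —HB2→ 2^(2 + 1) + 2^2 —bump→ 3^(3 + 1) + 3^3 = 108 —(−1)→ 107
107 —HB3→ 3^(3 + 1) + 2·3^2 + 2·3 + 2 —bump→ 4^(4 + 1) + 2·4^2 + 2·4 + 2 = 1066 —(−1)→ 1065
1065 —HB4→ 4^(4 + 1) + 2·4^2 + 2·4 + 1 —bump→ 5^(5 + 1) + 2·5^2 + 2·5 + 1 = 15686 —(−1)→ 15685
15685 —HB5→ 5^(5 + 1) + 2·5^2 + 2·5 —bump→ 6^(6 + 1) + 2·6^2 + 2·6 = 280020 —(−1)→ 280019
280019 —HB6→ 6^(6 + 1) + 2·6^2 + 6 + 5 —bump→ 7^(7 + 1) + 2·7^2 + 7 + 5 = 5764911 —(−1)→ 5764910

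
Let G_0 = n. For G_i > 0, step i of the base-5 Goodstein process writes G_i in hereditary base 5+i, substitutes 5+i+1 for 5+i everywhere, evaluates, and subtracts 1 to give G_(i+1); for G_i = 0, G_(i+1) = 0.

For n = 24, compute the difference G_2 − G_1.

3

G_0=24  [base 5] 4·5 + 4  →[5↦6]→  4·6 + 4 = 28  −1 ⇒ G_1=27
G_1=27  [base 6] 4·6 + 3  →[6↦7]→  4·7 + 3 = 31  −1 ⇒ G_2=30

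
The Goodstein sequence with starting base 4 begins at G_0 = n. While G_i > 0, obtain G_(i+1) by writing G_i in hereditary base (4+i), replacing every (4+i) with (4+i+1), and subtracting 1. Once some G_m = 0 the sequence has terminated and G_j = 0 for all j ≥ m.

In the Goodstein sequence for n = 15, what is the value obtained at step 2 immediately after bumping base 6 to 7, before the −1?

[0] 15 ≡ 3·4 + 3 (base 4). Lift 5: 18. −1: 17.
[1] 17 ≡ 3·5 + 2 (base 5). Lift 6: 20. −1: 19.
[2] 19 ≡ 3·6 + 1 (base 6). Lift 7: 22. −1: 21.

22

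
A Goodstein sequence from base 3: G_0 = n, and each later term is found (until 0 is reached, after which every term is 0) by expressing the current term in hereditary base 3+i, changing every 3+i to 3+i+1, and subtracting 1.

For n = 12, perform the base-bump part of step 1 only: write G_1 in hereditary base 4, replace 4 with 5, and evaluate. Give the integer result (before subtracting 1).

28

step 0: 12 = 3^2 + 3; sub 4 for 3: 4^2 + 4; = 20; G_1 = 20−1 = 19
step 1: 19 = 4^2 + 3; sub 5 for 4: 5^2 + 3; = 28; G_2 = 28−1 = 27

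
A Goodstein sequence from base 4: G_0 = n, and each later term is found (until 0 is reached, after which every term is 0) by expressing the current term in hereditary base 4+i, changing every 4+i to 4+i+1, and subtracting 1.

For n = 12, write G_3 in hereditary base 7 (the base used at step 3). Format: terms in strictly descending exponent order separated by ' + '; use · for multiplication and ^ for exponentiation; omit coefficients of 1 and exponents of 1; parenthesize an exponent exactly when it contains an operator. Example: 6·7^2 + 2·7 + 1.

2·7 + 2

i=0: 12 = 3·4 (b=4); 4→5: 3·5 = 15; 15−1 = 14
i=1: 14 = 2·5 + 4 (b=5); 5→6: 2·6 + 4 = 16; 16−1 = 15
i=2: 15 = 2·6 + 3 (b=6); 6→7: 2·7 + 3 = 17; 17−1 = 16
i=3: 16 = 2·7 + 2 (b=7); 7→8: 2·8 + 2 = 18; 18−1 = 17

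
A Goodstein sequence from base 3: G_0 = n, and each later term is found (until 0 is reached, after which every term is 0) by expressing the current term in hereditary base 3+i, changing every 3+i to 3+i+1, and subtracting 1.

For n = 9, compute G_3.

19

[0] 9 ≡ 3^2 (base 3). Lift 4: 16. −1: 15.
[1] 15 ≡ 3·4 + 3 (base 4). Lift 5: 18. −1: 17.
[2] 17 ≡ 3·5 + 2 (base 5). Lift 6: 20. −1: 19.
[3] 19 ≡ 3·6 + 1 (base 6). Lift 7: 22. −1: 21.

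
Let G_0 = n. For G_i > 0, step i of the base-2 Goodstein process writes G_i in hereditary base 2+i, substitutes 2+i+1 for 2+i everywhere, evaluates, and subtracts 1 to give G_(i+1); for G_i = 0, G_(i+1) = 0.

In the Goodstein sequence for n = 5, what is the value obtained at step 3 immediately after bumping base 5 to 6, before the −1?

776

G_0 = 5. HB_2(5) = 2^2 + 1. Bump = 28. G_1 = 27.
G_1 = 27. HB_3(27) = 3^3. Bump = 256. G_2 = 255.
G_2 = 255. HB_4(255) = 3·4^3 + 3·4^2 + 3·4 + 3. Bump = 468. G_3 = 467.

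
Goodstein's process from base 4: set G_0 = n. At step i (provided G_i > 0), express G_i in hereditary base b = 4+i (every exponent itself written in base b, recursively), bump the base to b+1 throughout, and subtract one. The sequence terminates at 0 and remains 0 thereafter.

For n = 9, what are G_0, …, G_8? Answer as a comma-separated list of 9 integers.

9, 10, 11, 11, 11, 11, 11, 11, 11

i=0: 9 = 2·4 + 1 (b=4); 4→5: 2·5 + 1 = 11; 11−1 = 10
i=1: 10 = 2·5 (b=5); 5→6: 2·6 = 12; 12−1 = 11
i=2: 11 = 6 + 5 (b=6); 6→7: 7 + 5 = 12; 12−1 = 11
i=3: 11 = 7 + 4 (b=7); 7→8: 8 + 4 = 12; 12−1 = 11
i=4: 11 = 8 + 3 (b=8); 8→9: 9 + 3 = 12; 12−1 = 11
i=5: 11 = 9 + 2 (b=9); 9→10: 10 + 2 = 12; 12−1 = 11
i=6: 11 = 10 + 1 (b=10); 10→11: 11 + 1 = 12; 12−1 = 11
i=7: 11 = 11 (b=11); 11→12: 12 = 12; 12−1 = 11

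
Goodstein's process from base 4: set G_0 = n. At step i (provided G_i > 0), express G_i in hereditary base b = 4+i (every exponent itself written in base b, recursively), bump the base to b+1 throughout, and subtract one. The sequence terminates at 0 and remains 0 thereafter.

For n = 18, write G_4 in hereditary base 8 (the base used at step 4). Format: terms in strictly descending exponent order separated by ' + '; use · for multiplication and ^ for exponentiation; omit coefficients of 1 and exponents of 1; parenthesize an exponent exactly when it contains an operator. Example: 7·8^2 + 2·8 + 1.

[0] 18 ≡ 4^2 + 2 (base 4). Lift 5: 27. −1: 26.
[1] 26 ≡ 5^2 + 1 (base 5). Lift 6: 37. −1: 36.
[2] 36 ≡ 6^2 (base 6). Lift 7: 49. −1: 48.
[3] 48 ≡ 6·7 + 6 (base 7). Lift 8: 54. −1: 53.

6·8 + 5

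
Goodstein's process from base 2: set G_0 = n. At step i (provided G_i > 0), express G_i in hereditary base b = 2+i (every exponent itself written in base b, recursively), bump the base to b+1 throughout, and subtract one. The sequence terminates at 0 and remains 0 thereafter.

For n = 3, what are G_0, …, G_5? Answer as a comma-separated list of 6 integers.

3, 3, 3, 2, 1, 0

step 0: 3 = 2 + 1; sub 3 for 2: 3 + 1; = 4; G_1 = 4−1 = 3
step 1: 3 = 3; sub 4 for 3: 4; = 4; G_2 = 4−1 = 3
step 2: 3 = 3; sub 5 for 4: 3; = 3; G_3 = 3−1 = 2
step 3: 2 = 2; sub 6 for 5: 2; = 2; G_4 = 2−1 = 1
step 4: 1 = 1; sub 7 for 6: 1; = 1; G_5 = 1−1 = 0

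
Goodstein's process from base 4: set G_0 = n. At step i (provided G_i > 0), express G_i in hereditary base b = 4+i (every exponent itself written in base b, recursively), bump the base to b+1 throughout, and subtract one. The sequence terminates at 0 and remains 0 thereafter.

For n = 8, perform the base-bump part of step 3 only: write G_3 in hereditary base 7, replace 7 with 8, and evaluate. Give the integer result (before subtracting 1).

(0) 8|_4 = 2·4 ↦ 2·5|_5 = 10 ⇒ 9
(1) 9|_5 = 5 + 4 ↦ 6 + 4|_6 = 10 ⇒ 9
(2) 9|_6 = 6 + 3 ↦ 7 + 3|_7 = 10 ⇒ 9
(3) 9|_7 = 7 + 2 ↦ 8 + 2|_8 = 10 ⇒ 9

10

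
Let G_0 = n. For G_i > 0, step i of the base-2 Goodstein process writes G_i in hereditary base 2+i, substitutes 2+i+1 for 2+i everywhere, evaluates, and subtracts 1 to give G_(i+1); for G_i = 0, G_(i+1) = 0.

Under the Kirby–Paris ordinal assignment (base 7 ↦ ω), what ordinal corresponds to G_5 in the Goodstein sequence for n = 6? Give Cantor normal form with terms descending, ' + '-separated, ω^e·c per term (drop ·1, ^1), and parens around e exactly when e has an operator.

ω^5·5 + ω^4·5 + ω^3·5 + ω^2·5 + ω·5 + 4

[0] 6 ≡ 2^2 + 2 (base 2). Lift 3: 30. −1: 29.
[1] 29 ≡ 3^3 + 2 (base 3). Lift 4: 258. −1: 257.
[2] 257 ≡ 4^4 + 1 (base 4). Lift 5: 3126. −1: 3125.
[3] 3125 ≡ 5^5 (base 5). Lift 6: 46656. −1: 46655.
[4] 46655 ≡ 5·6^5 + 5·6^4 + 5·6^3 + 5·6^2 + 5·6 + 5 (base 6). Lift 7: 98040. −1: 98039.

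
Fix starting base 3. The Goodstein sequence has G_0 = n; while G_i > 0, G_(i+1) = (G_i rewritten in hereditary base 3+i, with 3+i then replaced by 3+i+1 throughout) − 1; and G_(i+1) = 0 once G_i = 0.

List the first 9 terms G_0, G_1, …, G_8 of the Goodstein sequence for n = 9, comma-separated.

G_0 = 9. HB_3(9) = 3^2. Bump = 16. G_1 = 15.
G_1 = 15. HB_4(15) = 3·4 + 3. Bump = 18. G_2 = 17.
G_2 = 17. HB_5(17) = 3·5 + 2. Bump = 20. G_3 = 19.
G_3 = 19. HB_6(19) = 3·6 + 1. Bump = 22. G_4 = 21.
G_4 = 21. HB_7(21) = 3·7. Bump = 24. G_5 = 23.
G_5 = 23. HB_8(23) = 2·8 + 7. Bump = 25. G_6 = 24.
G_6 = 24. HB_9(24) = 2·9 + 6. Bump = 26. G_7 = 25.
G_7 = 25. HB_10(25) = 2·10 + 5. Bump = 27. G_8 = 26.

9, 15, 17, 19, 21, 23, 24, 25, 26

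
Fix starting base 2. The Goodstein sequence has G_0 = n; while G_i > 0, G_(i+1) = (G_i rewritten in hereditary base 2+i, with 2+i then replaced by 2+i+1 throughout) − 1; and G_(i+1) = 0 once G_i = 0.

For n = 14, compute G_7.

i=0: 14 = 2^(2 + 1) + 2^2 + 2 (b=2); 2→3: 3^(3 + 1) + 3^3 + 3 = 111; 111−1 = 110
i=1: 110 = 3^(3 + 1) + 3^3 + 2 (b=3); 3→4: 4^(4 + 1) + 4^4 + 2 = 1282; 1282−1 = 1281
i=2: 1281 = 4^(4 + 1) + 4^4 + 1 (b=4); 4→5: 5^(5 + 1) + 5^5 + 1 = 18751; 18751−1 = 18750
i=3: 18750 = 5^(5 + 1) + 5^5 (b=5); 5→6: 6^(6 + 1) + 6^6 = 326592; 326592−1 = 326591
i=4: 326591 = 6^(6 + 1) + 5·6^5 + 5·6^4 + 5·6^3 + 5·6^2 + 5·6 + 5 (b=6); 6→7: 7^(7 + 1) + 5·7^5 + 5·7^4 + 5·7^3 + 5·7^2 + 5·7 + 5 = 5862841; 5862841−1 = 5862840
i=5: 5862840 = 7^(7 + 1) + 5·7^5 + 5·7^4 + 5·7^3 + 5·7^2 + 5·7 + 4 (b=7); 7→8: 8^(8 + 1) + 5·8^5 + 5·8^4 + 5·8^3 + 5·8^2 + 5·8 + 4 = 134404972; 134404972−1 = 134404971
i=6: 134404971 = 8^(8 + 1) + 5·8^5 + 5·8^4 + 5·8^3 + 5·8^2 + 5·8 + 3 (b=8); 8→9: 9^(9 + 1) + 5·9^5 + 5·9^4 + 5·9^3 + 5·9^2 + 5·9 + 3 = 3487116549; 3487116549−1 = 3487116548
i=7: 3487116548 = 9^(9 + 1) + 5·9^5 + 5·9^4 + 5·9^3 + 5·9^2 + 5·9 + 2 (b=9); 9→10: 10^(10 + 1) + 5·10^5 + 5·10^4 + 5·10^3 + 5·10^2 + 5·10 + 2 = 100000555552; 100000555552−1 = 100000555551

3487116548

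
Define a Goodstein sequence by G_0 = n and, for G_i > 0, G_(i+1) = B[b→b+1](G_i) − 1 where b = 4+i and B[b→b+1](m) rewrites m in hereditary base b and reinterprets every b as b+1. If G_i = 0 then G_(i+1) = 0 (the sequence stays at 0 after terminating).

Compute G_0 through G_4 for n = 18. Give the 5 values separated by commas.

18, 26, 36, 48, 53

(0) 18|_4 = 4^2 + 2 ↦ 5^2 + 2|_5 = 27 ⇒ 26
(1) 26|_5 = 5^2 + 1 ↦ 6^2 + 1|_6 = 37 ⇒ 36
(2) 36|_6 = 6^2 ↦ 7^2|_7 = 49 ⇒ 48
(3) 48|_7 = 6·7 + 6 ↦ 6·8 + 6|_8 = 54 ⇒ 53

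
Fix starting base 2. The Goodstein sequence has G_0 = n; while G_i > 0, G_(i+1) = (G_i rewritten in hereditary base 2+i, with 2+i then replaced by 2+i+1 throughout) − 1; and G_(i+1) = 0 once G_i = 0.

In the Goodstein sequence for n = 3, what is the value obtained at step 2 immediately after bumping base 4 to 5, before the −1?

3

[0] 3 ≡ 2 + 1 (base 2). Lift 3: 4. −1: 3.
[1] 3 ≡ 3 (base 3). Lift 4: 4. −1: 3.
[2] 3 ≡ 3 (base 4). Lift 5: 3. −1: 2.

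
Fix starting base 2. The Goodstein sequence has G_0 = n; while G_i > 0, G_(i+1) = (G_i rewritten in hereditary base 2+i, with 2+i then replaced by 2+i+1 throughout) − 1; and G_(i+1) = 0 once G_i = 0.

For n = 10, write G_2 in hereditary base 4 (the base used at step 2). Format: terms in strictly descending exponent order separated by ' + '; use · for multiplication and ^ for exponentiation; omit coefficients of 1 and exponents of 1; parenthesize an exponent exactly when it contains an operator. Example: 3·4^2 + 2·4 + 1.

G_0=10  [base 2] 2^(2 + 1) + 2  →[2↦3]→  3^(3 + 1) + 3 = 84  −1 ⇒ G_1=83
G_1=83  [base 3] 3^(3 + 1) + 2  →[3↦4]→  4^(4 + 1) + 2 = 1026  −1 ⇒ G_2=1025

4^(4 + 1) + 1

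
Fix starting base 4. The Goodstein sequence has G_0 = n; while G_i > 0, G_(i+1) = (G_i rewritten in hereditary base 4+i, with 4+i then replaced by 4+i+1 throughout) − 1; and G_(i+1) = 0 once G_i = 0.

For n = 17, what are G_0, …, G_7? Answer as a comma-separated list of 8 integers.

17, 25, 35, 39, 43, 47, 51, 55

(0) 17|_4 = 4^2 + 1 ↦ 5^2 + 1|_5 = 26 ⇒ 25
(1) 25|_5 = 5^2 ↦ 6^2|_6 = 36 ⇒ 35
(2) 35|_6 = 5·6 + 5 ↦ 5·7 + 5|_7 = 40 ⇒ 39
(3) 39|_7 = 5·7 + 4 ↦ 5·8 + 4|_8 = 44 ⇒ 43
(4) 43|_8 = 5·8 + 3 ↦ 5·9 + 3|_9 = 48 ⇒ 47
(5) 47|_9 = 5·9 + 2 ↦ 5·10 + 2|_10 = 52 ⇒ 51
(6) 51|_10 = 5·10 + 1 ↦ 5·11 + 1|_11 = 56 ⇒ 55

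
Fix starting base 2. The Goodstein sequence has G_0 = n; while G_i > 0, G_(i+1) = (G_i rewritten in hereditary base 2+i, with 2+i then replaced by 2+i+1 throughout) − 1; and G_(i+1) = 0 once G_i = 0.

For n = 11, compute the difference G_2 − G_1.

step 0: 11 = 2^(2 + 1) + 2 + 1; sub 3 for 2: 3^(3 + 1) + 3 + 1; = 85; G_1 = 85−1 = 84
step 1: 84 = 3^(3 + 1) + 3; sub 4 for 3: 4^(4 + 1) + 4; = 1028; G_2 = 1028−1 = 1027

943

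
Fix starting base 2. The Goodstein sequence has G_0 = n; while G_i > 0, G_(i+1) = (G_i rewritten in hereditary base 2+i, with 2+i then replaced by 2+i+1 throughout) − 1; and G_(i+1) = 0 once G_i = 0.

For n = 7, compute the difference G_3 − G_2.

(0) 7|_2 = 2^2 + 2 + 1 ↦ 3^3 + 3 + 1|_3 = 31 ⇒ 30
(1) 30|_3 = 3^3 + 3 ↦ 4^4 + 4|_4 = 260 ⇒ 259
(2) 259|_4 = 4^4 + 3 ↦ 5^5 + 3|_5 = 3128 ⇒ 3127

2868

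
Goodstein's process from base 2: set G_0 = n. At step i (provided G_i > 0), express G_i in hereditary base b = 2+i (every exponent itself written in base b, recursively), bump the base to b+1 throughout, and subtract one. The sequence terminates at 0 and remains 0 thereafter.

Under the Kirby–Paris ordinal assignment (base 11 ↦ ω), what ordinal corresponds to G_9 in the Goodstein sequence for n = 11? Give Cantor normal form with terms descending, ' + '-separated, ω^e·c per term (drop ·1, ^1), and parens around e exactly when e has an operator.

ω^ω·7 + ω^7·7 + ω^6·7 + ω^5·7 + ω^4·7 + ω^3·7 + ω^2·7 + ω·7 + 4

11 —HB2→ 2^(2 + 1) + 2 + 1 —bump→ 3^(3 + 1) + 3 + 1 = 85 —(−1)→ 84
84 —HB3→ 3^(3 + 1) + 3 —bump→ 4^(4 + 1) + 4 = 1028 —(−1)→ 1027
1027 —HB4→ 4^(4 + 1) + 3 —bump→ 5^(5 + 1) + 3 = 15628 —(−1)→ 15627
15627 —HB5→ 5^(5 + 1) + 2 —bump→ 6^(6 + 1) + 2 = 279938 —(−1)→ 279937
279937 —HB6→ 6^(6 + 1) + 1 —bump→ 7^(7 + 1) + 1 = 5764802 —(−1)→ 5764801
5764801 —HB7→ 7^(7 + 1) —bump→ 8^(8 + 1) = 134217728 —(−1)→ 134217727
134217727 —HB8→ 7·8^8 + 7·8^7 + 7·8^6 + 7·8^5 + 7·8^4 + 7·8^3 + 7·8^2 + 7·8 + 7 —bump→ 7·9^9 + 7·9^7 + 7·9^6 + 7·9^5 + 7·9^4 + 7·9^3 + 7·9^2 + 7·9 + 7 = 2749609303 —(−1)→ 2749609302
2749609302 —HB9→ 7·9^9 + 7·9^7 + 7·9^6 + 7·9^5 + 7·9^4 + 7·9^3 + 7·9^2 + 7·9 + 6 —bump→ 7·10^10 + 7·10^7 + 7·10^6 + 7·10^5 + 7·10^4 + 7·10^3 + 7·10^2 + 7·10 + 6 = 70077777776 —(−1)→ 70077777775
70077777775 —HB10→ 7·10^10 + 7·10^7 + 7·10^6 + 7·10^5 + 7·10^4 + 7·10^3 + 7·10^2 + 7·10 + 5 —bump→ 7·11^11 + 7·11^7 + 7·11^6 + 7·11^5 + 7·11^4 + 7·11^3 + 7·11^2 + 7·11 + 5 = 1997331745491 —(−1)→ 1997331745490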